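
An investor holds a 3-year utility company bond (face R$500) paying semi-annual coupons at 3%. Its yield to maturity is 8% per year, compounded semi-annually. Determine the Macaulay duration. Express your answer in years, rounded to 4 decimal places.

2.8817 years

Periodic yield y = 0.04. Discount each cash flow and weight by its period:
  t   CF        PV=CF/(1+0.04)^t    t·PV
  1         7.50         7.2115         7.2115
  2         7.50         6.9342        13.8683
  3         7.50         6.6675        20.0024
  4         7.50         6.4110        25.6441
  5         7.50         6.1645        30.8223
  6       507.50       401.0846     2,406.5077
  Σ                    434.4733     2,504.0564
Price P = Σ PV = 434.4733.
Macaulay duration = Σ(t·PV) / P = 2,504.0564 / 434.4733 = 5.76343 half-year periods.
In years: 5.76343 / 2 = 2.88172 years.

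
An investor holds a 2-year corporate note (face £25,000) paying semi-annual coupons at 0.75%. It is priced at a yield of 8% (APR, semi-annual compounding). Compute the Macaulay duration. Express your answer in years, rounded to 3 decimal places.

Periodic yield y = 0.04. Discount each cash flow and weight by its period:
  t   CF        PV=CF/(1+0.04)^t    t·PV
  1        93.75        90.1442        90.1442
  2        93.75        86.6771       173.3543
  3        93.75        83.3434       250.0302
  4    25,093.75    21,450.2427    85,800.9707
  Σ                 21,710.4075    86,314.4994
Price P = Σ PV = 21,710.4075.
Macaulay duration = Σ(t·PV) / P = 86,314.4994 / 21,710.4075 = 3.97572 half-year periods.
In years: 3.97572 / 2 = 1.98786 years.

1.988 years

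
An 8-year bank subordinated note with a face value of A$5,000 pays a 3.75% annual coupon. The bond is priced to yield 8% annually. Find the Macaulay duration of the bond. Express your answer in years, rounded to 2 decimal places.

6.89 years

Periodic yield y = 0.08. Discount each cash flow and weight by its year:
  t   CF        PV=CF/(1+0.08)^t    t·PV
  1       187.50       173.6111       173.6111
  2       187.50       160.7510       321.5021
  3       187.50       148.8435       446.5306
  4       187.50       137.8181       551.2724
  5       187.50       127.6093       638.0467
  6       187.50       118.1568       708.9408
  7       187.50       109.4044       765.8311
  8     5,187.50     2,802.6448    22,421.1587
  Σ                  3,778.8392    26,026.8936
Price P = Σ PV = 3,778.8392.
Macaulay duration = Σ(t·PV) / P = 26,026.8936 / 3,778.8392 = 6.88754 years.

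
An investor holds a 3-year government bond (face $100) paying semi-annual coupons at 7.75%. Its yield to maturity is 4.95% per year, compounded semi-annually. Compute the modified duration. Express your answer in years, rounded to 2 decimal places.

Periodic yield y = 0.02475. First find Macaulay duration:
  t   CF        PV=CF/(1+0.02475)^t    t·PV
  1        3.875         3.7814         3.7814
  2        3.875         3.6901         7.3802
  3        3.875         3.6010        10.8029
  4        3.875         3.5140        14.0559
  5        3.875         3.4291        17.1456
  6      103.875        89.7023       538.2137
  Σ                    107.7178       591.3796
P = 107.7178; Macaulay duration = 591.3796 / 107.7178 = 5.49008 half-year periods = 2.74504 years.
Modified duration = D_Mac / (1 + y) = 2.74504 / 1.02475 = 2.67874 years.

2.68 years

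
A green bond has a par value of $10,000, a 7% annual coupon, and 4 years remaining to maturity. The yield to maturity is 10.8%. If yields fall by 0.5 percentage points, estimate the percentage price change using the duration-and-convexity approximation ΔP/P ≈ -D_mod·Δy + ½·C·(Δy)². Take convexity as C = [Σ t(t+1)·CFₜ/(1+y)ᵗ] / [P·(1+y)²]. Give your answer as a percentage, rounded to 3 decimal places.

With y = 0.108:
  t   CF        PV=CF/(1+0.108)^t    t·PV        t(t+1)·PV
  1       700.00       631.7690       631.7690       1,263.5379
  2       700.00       570.1886     1,140.3772       3,421.1315
  3       700.00       514.6106     1,543.8319       6,175.3276
  4    10,700.00     7,099.4505    28,397.8020     141,989.0102
  Σ                  8,816.0187    31,713.7801     152,849.0073
P = 8,816.0187; D_Mac = 3.59729 yrs; D_mod = 3.24665 yrs; C = 14.12247.
Duration effect: -3.24665 × (-0.005) = +0.016233
Convexity effect: 0.5 × 14.12247 × (-0.005)² = +0.0001765
ΔP/P ≈ +0.016233 + 0.0001765 = +0.016410 = +1.6410%.

+1.641%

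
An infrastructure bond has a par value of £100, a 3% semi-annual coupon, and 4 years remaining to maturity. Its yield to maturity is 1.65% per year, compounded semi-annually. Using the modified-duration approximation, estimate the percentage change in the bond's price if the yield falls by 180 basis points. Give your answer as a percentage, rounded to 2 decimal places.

+6.79%

Periodic yield y = 0.00825. Modified duration first:
  t   CF        PV=CF/(1+0.00825)^t    t·PV
  1         1.50         1.4877         1.4877
  2         1.50         1.4756         2.9511
  3         1.50         1.4635         4.3904
  4         1.50         1.4515         5.8060
  5         1.50         1.4396         7.1981
  6         1.50         1.4278         8.5671
  7         1.50         1.4162         9.9132
  8       101.50        95.0430       760.3441
  Σ                    105.2049       800.6578
P = 105.2049; D_Mac = 7.61046 half-year periods = 3.80523 yrs; D_mod = 3.80523/(1+0.00825) = 3.77409 yrs.
ΔP/P ≈ -D_mod · Δy = -3.77409 × (-0.018) = +0.067934 = +6.7934%.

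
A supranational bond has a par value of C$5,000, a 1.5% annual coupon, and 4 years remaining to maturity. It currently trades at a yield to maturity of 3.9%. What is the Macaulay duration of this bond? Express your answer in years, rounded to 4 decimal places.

Periodic yield y = 0.039. Discount each cash flow and weight by its year:
  t   CF        PV=CF/(1+0.039)^t    t·PV
  1        75.00        72.1848        72.1848
  2        75.00        69.4753       138.9505
  3        75.00        66.8674       200.6023
  4     5,075.00     4,354.8566    17,419.4263
  Σ                  4,563.3841    17,831.1639
Price P = Σ PV = 4,563.3841.
Macaulay duration = Σ(t·PV) / P = 17,831.1639 / 4,563.3841 = 3.90744 years.

3.9074 years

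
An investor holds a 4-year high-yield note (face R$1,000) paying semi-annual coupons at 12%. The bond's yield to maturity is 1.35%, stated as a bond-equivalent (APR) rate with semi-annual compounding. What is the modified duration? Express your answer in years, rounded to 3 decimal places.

Periodic yield y = 0.00675. First find Macaulay duration:
  t   CF        PV=CF/(1+0.00675)^t    t·PV
  1        60.00        59.5977        59.5977
  2        60.00        59.1981       118.3963
  3        60.00        58.8012       176.4037
  4        60.00        58.4070       233.6279
  5        60.00        58.0154       290.0768
  6        60.00        57.6264       345.7583
  7        60.00        57.2400       400.6801
  8     1,060.00     1,004.4603     8,035.6821
  Σ                  1,413.3461     9,660.2229
P = 1,413.3461; Macaulay duration = 9,660.2229 / 1,413.3461 = 6.83500 half-year periods = 3.41750 years.
Modified duration = D_Mac / (1 + y) = 3.41750 / 1.00675 = 3.39459 years.

3.395 years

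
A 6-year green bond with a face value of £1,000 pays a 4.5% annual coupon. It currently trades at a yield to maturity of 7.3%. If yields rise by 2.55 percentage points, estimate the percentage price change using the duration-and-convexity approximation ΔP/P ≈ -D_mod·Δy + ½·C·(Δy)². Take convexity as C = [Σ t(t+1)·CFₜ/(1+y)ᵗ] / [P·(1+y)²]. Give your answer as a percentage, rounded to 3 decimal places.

With y = 0.073:
  t   CF        PV=CF/(1+0.073)^t    t·PV        t(t+1)·PV
  1        45.00        41.9385        41.9385          83.8770
  2        45.00        39.0853        78.1705         234.5116
  3        45.00        36.4262       109.2785         437.1139
  4        45.00        33.9480       135.7918         678.9591
  5        45.00        31.6384       158.1918         949.1507
  6     1,045.00       684.7278     4,108.3668      28,758.5675
  Σ                    867.7640     4,631.7379      31,142.1797
P = 867.7640; D_Mac = 5.33755 yrs; D_mod = 4.97442 yrs; C = 31.17080.
Duration effect: -4.97442 × (+0.0255) = -0.126848
Convexity effect: 0.5 × 31.17080 × (0.0255)² = +0.0101344
ΔP/P ≈ -0.126848 + 0.0101344 = -0.116713 = -11.6713%.

-11.671%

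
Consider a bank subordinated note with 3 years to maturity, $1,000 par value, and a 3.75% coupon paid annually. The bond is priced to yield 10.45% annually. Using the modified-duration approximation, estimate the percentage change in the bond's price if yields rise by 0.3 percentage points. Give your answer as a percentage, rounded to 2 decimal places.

-0.78%

Periodic yield y = 0.1045. Modified duration first:
  t   CF        PV=CF/(1+0.1045)^t    t·PV
  1        37.50        33.9520        33.9520
  2        37.50        30.7397        61.4794
  3     1,037.50       770.0004     2,310.0012
  Σ                    834.6921     2,405.4326
P = 834.6921; D_Mac = 2.88182 yrs; D_mod = 2.88182/(1+0.1045) = 2.60916 yrs.
ΔP/P ≈ -D_mod · Δy = -2.60916 × (+0.003) = -0.007827 = -0.7827%.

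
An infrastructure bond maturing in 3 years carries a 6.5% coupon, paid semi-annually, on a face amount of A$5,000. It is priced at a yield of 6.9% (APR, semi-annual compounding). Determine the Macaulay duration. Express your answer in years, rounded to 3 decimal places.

2.772 years

Periodic yield y = 0.0345. Discount each cash flow and weight by its period:
  t   CF        PV=CF/(1+0.0345)^t    t·PV
  1       162.50       157.0807       157.0807
  2       162.50       151.8422       303.6843
  3       162.50       146.7783       440.3349
  4       162.50       141.8833       567.5333
  5       162.50       137.1516       685.7580
  6     5,162.50     4,211.8907    25,271.3443
  Σ                  4,946.6268    27,425.7356
Price P = Σ PV = 4,946.6268.
Macaulay duration = Σ(t·PV) / P = 27,425.7356 / 4,946.6268 = 5.54433 half-year periods.
In years: 5.54433 / 2 = 2.77217 years.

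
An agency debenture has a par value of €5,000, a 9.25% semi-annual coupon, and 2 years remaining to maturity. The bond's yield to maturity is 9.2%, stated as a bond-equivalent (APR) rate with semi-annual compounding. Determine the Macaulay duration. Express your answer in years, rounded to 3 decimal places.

Periodic yield y = 0.046. Discount each cash flow and weight by its period:
  t   CF        PV=CF/(1+0.046)^t    t·PV
  1       231.25       221.0803       221.0803
  2       231.25       211.3578       422.7157
  3       231.25       202.0629       606.1888
  4     5,231.25     4,369.9728    17,479.8913
  Σ                  5,004.4739    18,729.8762
Price P = Σ PV = 5,004.4739.
Macaulay duration = Σ(t·PV) / P = 18,729.8762 / 5,004.4739 = 3.74263 half-year periods.
In years: 3.74263 / 2 = 1.87131 years.

1.871 years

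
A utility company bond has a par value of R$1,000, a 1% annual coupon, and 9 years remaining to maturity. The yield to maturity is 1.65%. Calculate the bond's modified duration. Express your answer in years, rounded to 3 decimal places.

Periodic yield y = 0.0165. First find Macaulay duration:
  t   CF        PV=CF/(1+0.0165)^t    t·PV
  1        10.00         9.8377         9.8377
  2        10.00         9.6780        19.3560
  3        10.00         9.5209        28.5627
  4        10.00         9.3664        37.4654
  5        10.00         9.2143        46.0716
  6        10.00         9.0647        54.3885
  7        10.00         8.9176        62.4232
  8        10.00         8.7729        70.1828
  9     1,010.00       871.6757     7,845.0811
  Σ                    946.0481     8,173.3690
P = 946.0481; Macaulay duration = 8,173.3690 / 946.0481 = 8.63949 years.
Modified duration = D_Mac / (1 + y) = 8.63949 / 1.0165 = 8.49925 years.

8.499 years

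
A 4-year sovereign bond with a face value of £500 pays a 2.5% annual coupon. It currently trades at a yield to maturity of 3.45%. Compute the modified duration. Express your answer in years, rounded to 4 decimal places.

3.7246 years

Periodic yield y = 0.0345. First find Macaulay duration:
  t   CF        PV=CF/(1+0.0345)^t    t·PV
  1        12.50        12.0831        12.0831
  2        12.50        11.6802        23.3603
  3        12.50        11.2906        33.8719
  4       512.50       447.4782     1,789.9128
  Σ                    482.5321     1,859.2282
P = 482.5321; Macaulay duration = 1,859.2282 / 482.5321 = 3.85307 years.
Modified duration = D_Mac / (1 + y) = 3.85307 / 1.0345 = 3.72457 years.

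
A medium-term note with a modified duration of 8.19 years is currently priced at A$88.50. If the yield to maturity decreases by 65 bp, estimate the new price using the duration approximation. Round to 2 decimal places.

A$93.21

Duration approximation: ΔP/P ≈ -D_mod · Δy = -8.19 × (-0.0065) = +0.053235.
New price ≈ 88.50 × (1 + 0.053235) = 93.2112975.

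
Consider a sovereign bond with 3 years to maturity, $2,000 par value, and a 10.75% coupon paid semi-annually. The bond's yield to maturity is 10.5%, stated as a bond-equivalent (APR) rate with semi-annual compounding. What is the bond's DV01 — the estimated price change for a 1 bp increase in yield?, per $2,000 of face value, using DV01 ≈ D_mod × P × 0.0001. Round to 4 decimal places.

$0.5055

Periodic yield y = 0.0525.
  t   CF        PV=CF/(1+0.0525)^t    t·PV
  1       107.50       102.1378       102.1378
  2       107.50        97.0430       194.0860
  3       107.50        92.2024       276.6072
  4       107.50        87.6032       350.4129
  5       107.50        83.2335       416.1673
  6     2,107.50     1,550.3686     9,302.2114
  Σ                  2,012.5884    10,641.6225
P = 2,012.5884; D_Mac = 5.28753 half-year periods = 2.64377 yrs; D_mod = 2.51189 yrs.
DV01 ≈ 2.51189 × 2,012.5884 × 0.0001 = 0.505540.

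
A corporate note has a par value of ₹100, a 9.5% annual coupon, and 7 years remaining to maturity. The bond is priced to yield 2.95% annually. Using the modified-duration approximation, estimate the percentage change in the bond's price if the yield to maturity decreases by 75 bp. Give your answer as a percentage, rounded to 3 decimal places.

+4.144%

Periodic yield y = 0.0295. Modified duration first:
  t   CF        PV=CF/(1+0.0295)^t    t·PV
  1         9.50         9.2278         9.2278
  2         9.50         8.9634        17.9267
  3         9.50         8.7065        26.1196
  4         9.50         8.4570        33.8281
  5         9.50         8.2147        41.0735
  6         9.50         7.9793        47.8759
  7       109.50        89.3366       625.3565
  Σ                    140.8854       801.4081
P = 140.8854; D_Mac = 5.68837 yrs; D_mod = 5.68837/(1+0.0295) = 5.52537 yrs.
ΔP/P ≈ -D_mod · Δy = -5.52537 × (-0.0075) = +0.041440 = +4.1440%.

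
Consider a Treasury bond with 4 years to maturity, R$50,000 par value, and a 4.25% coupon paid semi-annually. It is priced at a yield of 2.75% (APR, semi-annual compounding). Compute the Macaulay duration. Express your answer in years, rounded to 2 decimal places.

3.73 years

Periodic yield y = 0.01375. Discount each cash flow and weight by its period:
  t   CF        PV=CF/(1+0.01375)^t    t·PV
  1     1,062.50     1,048.0888     1,048.0888
  2     1,062.50     1,033.8730     2,067.7461
  3     1,062.50     1,019.8501     3,059.5503
  4     1,062.50     1,006.0173     4,024.0694
  5     1,062.50       992.3722     4,961.8611
  6     1,062.50       978.9122     5,873.4731
  7     1,062.50       965.6347     6,759.4430
  8    51,062.50    45,777.8231   366,222.5844
  Σ                 52,822.5714   394,016.8161
Price P = Σ PV = 52,822.5714.
Macaulay duration = Σ(t·PV) / P = 394,016.8161 / 52,822.5714 = 7.45925 half-year periods.
In years: 7.45925 / 2 = 3.72963 years.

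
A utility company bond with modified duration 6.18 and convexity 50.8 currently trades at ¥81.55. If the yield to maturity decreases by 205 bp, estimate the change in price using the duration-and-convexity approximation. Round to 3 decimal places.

+¥11.202

Duration effect: -D_mod·Δy = -6.18 × (-0.0205) = +0.126690
Convexity effect: ½·C·(Δy)² = 0.5 × 50.8 × (-0.0205)² = +0.01067435
ΔP/P ≈ +0.126690 + 0.01067435 = +0.13736435
ΔP ≈ 81.55 × (+0.13736435) = +11.2020627425.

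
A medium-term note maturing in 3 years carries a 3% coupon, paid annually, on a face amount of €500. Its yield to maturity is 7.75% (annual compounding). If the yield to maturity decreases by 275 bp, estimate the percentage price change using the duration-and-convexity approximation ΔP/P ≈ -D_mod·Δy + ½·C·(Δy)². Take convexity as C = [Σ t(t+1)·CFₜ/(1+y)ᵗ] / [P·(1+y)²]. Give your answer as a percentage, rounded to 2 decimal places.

+7.79%

With y = 0.0775:
  t   CF        PV=CF/(1+0.0775)^t    t·PV        t(t+1)·PV
  1        15.00        13.9211        13.9211          27.8422
  2        15.00        12.9198        25.8397          77.5190
  3       515.00       411.6759     1,235.0276       4,940.1102
  Σ                    438.5168     1,274.7883       5,045.4714
P = 438.5168; D_Mac = 2.90705 yrs; D_mod = 2.69795 yrs; C = 9.91017.
Duration effect: -2.69795 × (-0.0275) = +0.074194
Convexity effect: 0.5 × 9.91017 × (-0.0275)² = +0.0037473
ΔP/P ≈ +0.074194 + 0.0037473 = +0.077941 = +7.7941%.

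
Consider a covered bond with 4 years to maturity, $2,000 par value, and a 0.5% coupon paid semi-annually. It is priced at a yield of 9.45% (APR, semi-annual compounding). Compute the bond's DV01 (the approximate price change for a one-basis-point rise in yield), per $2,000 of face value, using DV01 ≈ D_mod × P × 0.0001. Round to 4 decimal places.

Periodic yield y = 0.04725.
  t   CF        PV=CF/(1+0.04725)^t    t·PV
  1         5.00         4.7744         4.7744
  2         5.00         4.5590         9.1180
  3         5.00         4.3533        13.0599
  4         5.00         4.1569        16.6276
  5         5.00         3.9693        19.8467
  6         5.00         3.7902        22.7415
  7         5.00         3.6192        25.3347
  8     2,005.00     1,385.8347    11,086.6774
  Σ                  1,415.0571    11,198.1802
P = 1,415.0571; D_Mac = 7.91359 half-year periods = 3.95679 yrs; D_mod = 3.77827 yrs.
DV01 ≈ 3.77827 × 1,415.0571 × 0.0001 = 0.534647.

$0.5346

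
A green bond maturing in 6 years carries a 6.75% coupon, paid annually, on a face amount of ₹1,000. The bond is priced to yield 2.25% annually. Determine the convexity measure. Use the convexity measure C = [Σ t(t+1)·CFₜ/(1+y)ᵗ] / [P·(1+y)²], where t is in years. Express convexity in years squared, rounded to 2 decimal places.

33.33

With y = 0.0225:
  t   CF        PV=CF/(1+0.0225)^t    t·PV        t(t+1)·PV
  1        67.50        66.0147        66.0147         132.0293
  2        67.50        64.5620       129.1240         387.3721
  3        67.50        63.1413       189.4240         757.6961
  4        67.50        61.7519       247.0077       1,235.0385
  5        67.50        60.3931       301.9654       1,811.7924
  6     1,067.50       934.0884     5,604.5305      39,231.7132
  Σ                  1,249.9515     6,538.0663      43,555.6418
P = 1,249.9515.
Convexity = Σ t(t+1)·PV / [P·(1+y)²] = 43,555.6418 / (1,249.9515 × 1.045506) = 33.32918.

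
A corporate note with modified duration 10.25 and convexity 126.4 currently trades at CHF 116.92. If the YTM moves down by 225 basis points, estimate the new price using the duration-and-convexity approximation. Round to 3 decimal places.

CHF 147.626

Duration effect: -D_mod·Δy = -10.25 × (-0.0225) = +0.230625
Convexity effect: ½·C·(Δy)² = 0.5 × 126.4 × (-0.0225)² = +0.0319950
ΔP/P ≈ +0.230625 + 0.0319950 = +0.262620
New price ≈ 116.92 × (1 + 0.262620) = 147.6255304.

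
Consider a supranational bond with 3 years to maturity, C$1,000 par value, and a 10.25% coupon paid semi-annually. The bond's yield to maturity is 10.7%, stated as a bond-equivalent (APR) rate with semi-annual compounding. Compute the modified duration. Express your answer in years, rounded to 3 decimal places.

2.520 years

Periodic yield y = 0.0535. First find Macaulay duration:
  t   CF        PV=CF/(1+0.0535)^t    t·PV
  1        51.25        48.6474        48.6474
  2        51.25        46.1769        92.3538
  3        51.25        43.8319       131.4957
  4        51.25        41.6060       166.4239
  5        51.25        39.4931       197.4655
  6     1,051.25       768.9512     4,613.7071
  Σ                    988.7064     5,250.0933
P = 988.7064; Macaulay duration = 5,250.0933 / 988.7064 = 5.31006 half-year periods = 2.65503 years.
Modified duration = D_Mac / (1 + y) = 2.65503 / 1.0535 = 2.52020 years.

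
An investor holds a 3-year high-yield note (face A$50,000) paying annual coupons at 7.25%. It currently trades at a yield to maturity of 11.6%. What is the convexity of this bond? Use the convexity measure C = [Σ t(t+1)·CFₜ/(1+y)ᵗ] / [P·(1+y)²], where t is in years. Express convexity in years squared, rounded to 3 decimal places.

With y = 0.116:
  t   CF        PV=CF/(1+0.116)^t    t·PV        t(t+1)·PV
  1     3,625.00     3,248.2079     3,248.2079       6,496.4158
  2     3,625.00     2,910.5805     5,821.1611      17,463.4833
  3    53,625.00    38,581.1103   115,743.3308     462,973.3232
  Σ                 44,739.8987   124,812.6998     486,933.2222
P = 44,739.8987.
Convexity = Σ t(t+1)·PV / [P·(1+y)²] = 486,933.2222 / (44,739.8987 × 1.245456) = 8.73868.

8.739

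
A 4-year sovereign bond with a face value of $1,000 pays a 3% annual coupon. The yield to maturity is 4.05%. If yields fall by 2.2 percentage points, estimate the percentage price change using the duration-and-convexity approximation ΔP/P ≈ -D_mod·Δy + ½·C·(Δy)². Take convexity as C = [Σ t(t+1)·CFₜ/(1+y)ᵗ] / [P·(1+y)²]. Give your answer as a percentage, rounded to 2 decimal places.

With y = 0.0405:
  t   CF        PV=CF/(1+0.0405)^t    t·PV        t(t+1)·PV
  1        30.00        28.8323        28.8323          57.6646
  2        30.00        27.7100        55.4201         166.2602
  3        30.00        26.6315        79.8944         319.5775
  4     1,030.00       878.7572     3,515.0287      17,575.1436
  Σ                    961.9310     3,679.1755      18,118.6459
P = 961.9310; D_Mac = 3.82478 yrs; D_mod = 3.67591 yrs; C = 17.39793.
Duration effect: -3.67591 × (-0.022) = +0.080870
Convexity effect: 0.5 × 17.39793 × (-0.022)² = +0.0042103
ΔP/P ≈ +0.080870 + 0.0042103 = +0.085080 = +8.5080%.

+8.51%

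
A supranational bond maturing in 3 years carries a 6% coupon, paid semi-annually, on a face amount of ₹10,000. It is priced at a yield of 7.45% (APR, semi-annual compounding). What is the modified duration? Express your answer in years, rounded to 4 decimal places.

2.6849 years

Periodic yield y = 0.03725. First find Macaulay duration:
  t   CF        PV=CF/(1+0.03725)^t    t·PV
  1       300.00       289.2263       289.2263
  2       300.00       278.8395       557.6791
  3       300.00       268.8258       806.4774
  4       300.00       259.1716     1,036.6866
  5       300.00       249.8642     1,249.3210
  6    10,300.00     8,270.5914    49,623.5482
  Σ                  9,616.5189    53,562.9385
P = 9,616.5189; Macaulay duration = 53,562.9385 / 9,616.5189 = 5.56989 half-year periods = 2.78494 years.
Modified duration = D_Mac / (1 + y) = 2.78494 / 1.03725 = 2.68493 years.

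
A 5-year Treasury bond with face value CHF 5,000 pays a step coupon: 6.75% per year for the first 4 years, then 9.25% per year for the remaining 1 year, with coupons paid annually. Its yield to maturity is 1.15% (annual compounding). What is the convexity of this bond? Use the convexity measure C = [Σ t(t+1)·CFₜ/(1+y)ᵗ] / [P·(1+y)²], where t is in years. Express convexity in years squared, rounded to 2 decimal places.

25.34

With y = 0.0115:
  t   CF        PV=CF/(1+0.0115)^t    t·PV        t(t+1)·PV
  1       337.50       333.6629       333.6629         667.3258
  2       337.50       329.8694       659.7388       1,979.2163
  3       337.50       326.1190       978.3570       3,913.4281
  4       337.50       322.4113     1,289.6451       6,448.2256
  5     5,462.50     5,158.9583    25,794.7913     154,768.7479
  Σ                  6,471.0208    29,056.1951     167,776.9437
P = 6,471.0208.
Convexity = Σ t(t+1)·PV / [P·(1+y)²] = 167,776.9437 / (6,471.0208 × 1.023132) = 25.34123.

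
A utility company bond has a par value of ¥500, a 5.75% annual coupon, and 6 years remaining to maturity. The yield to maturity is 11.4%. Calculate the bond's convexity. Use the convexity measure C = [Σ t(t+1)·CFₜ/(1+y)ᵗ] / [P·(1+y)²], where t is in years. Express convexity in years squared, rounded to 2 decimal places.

27.30

With y = 0.114:
  t   CF        PV=CF/(1+0.114)^t    t·PV        t(t+1)·PV
  1        28.75        25.8079        25.8079          51.6158
  2        28.75        23.1669        46.3338         139.0013
  3        28.75        20.7961        62.3884         249.5534
  4        28.75        18.6680        74.6719         373.3594
  5        28.75        16.7576        83.7880         502.7281
  6       528.75       276.6555     1,659.9327      11,619.5290
  Σ                    381.8519     1,952.9226      12,935.7870
P = 381.8519.
Convexity = Σ t(t+1)·PV / [P·(1+y)²] = 12,935.7870 / (381.8519 × 1.240996) = 27.29779.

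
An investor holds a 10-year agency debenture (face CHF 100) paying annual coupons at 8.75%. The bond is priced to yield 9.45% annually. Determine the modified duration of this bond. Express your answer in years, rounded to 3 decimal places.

6.382 years

Periodic yield y = 0.0945. First find Macaulay duration:
  t   CF        PV=CF/(1+0.0945)^t    t·PV
  1         8.75         7.9945         7.9945
  2         8.75         7.3043        14.6085
  3         8.75         6.6736        20.0208
  4         8.75         6.0974        24.3896
  5         8.75         5.5709        27.8547
  6         8.75         5.0899        30.5397
  7         8.75         4.6505        32.5534
  8         8.75         4.2490        33.9916
  9         8.75         3.8821        34.9389
  10      108.75        44.0830       440.8305
  Σ                     95.5953       667.7222
P = 95.5953; Macaulay duration = 667.7222 / 95.5953 = 6.98489 years.
Modified duration = D_Mac / (1 + y) = 6.98489 / 1.0945 = 6.38181 years.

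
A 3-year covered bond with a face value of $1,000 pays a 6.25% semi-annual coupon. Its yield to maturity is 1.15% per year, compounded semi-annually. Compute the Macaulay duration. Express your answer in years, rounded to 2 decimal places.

2.80 years

Periodic yield y = 0.00575. Discount each cash flow and weight by its period:
  t   CF        PV=CF/(1+0.00575)^t    t·PV
  1        31.25        31.0713        31.0713
  2        31.25        30.8937        61.7874
  3        31.25        30.7171        92.1512
  4        31.25        30.5415       122.1659
  5        31.25        30.3669       151.8343
  6     1,031.25       996.3770     5,978.2623
  Σ                  1,149.9675     6,437.2724
Price P = Σ PV = 1,149.9675.
Macaulay duration = Σ(t·PV) / P = 6,437.2724 / 1,149.9675 = 5.59779 half-year periods.
In years: 5.59779 / 2 = 2.79889 years.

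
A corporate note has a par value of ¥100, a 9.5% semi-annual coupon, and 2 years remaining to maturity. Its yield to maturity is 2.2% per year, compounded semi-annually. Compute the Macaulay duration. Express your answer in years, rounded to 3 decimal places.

Periodic yield y = 0.011. Discount each cash flow and weight by its period:
  t   CF        PV=CF/(1+0.011)^t    t·PV
  1         4.75         4.6983         4.6983
  2         4.75         4.6472         9.2944
  3         4.75         4.5966        13.7899
  4       104.75       100.2650       401.0600
  Σ                    114.2072       428.8427
Price P = Σ PV = 114.2072.
Macaulay duration = Σ(t·PV) / P = 428.8427 / 114.2072 = 3.75495 half-year periods.
In years: 3.75495 / 2 = 1.87748 years.

1.877 years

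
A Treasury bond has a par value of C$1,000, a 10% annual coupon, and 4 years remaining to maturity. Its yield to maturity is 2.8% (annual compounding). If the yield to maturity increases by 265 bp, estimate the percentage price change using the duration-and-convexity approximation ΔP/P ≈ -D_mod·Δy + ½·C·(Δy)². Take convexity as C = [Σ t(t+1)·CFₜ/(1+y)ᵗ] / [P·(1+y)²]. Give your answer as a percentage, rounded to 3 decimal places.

-8.582%

With y = 0.028:
  t   CF        PV=CF/(1+0.028)^t    t·PV        t(t+1)·PV
  1       100.00        97.2763        97.2763         194.5525
  2       100.00        94.6267       189.2534         567.7603
  3       100.00        92.0493       276.1480       1,104.5920
  4     1,100.00       984.9637     3,939.8548      19,699.2741
  Σ                  1,268.9160     4,502.5325      21,566.1789
P = 1,268.9160; D_Mac = 3.54833 yrs; D_mod = 3.45168 yrs; C = 16.08252.
Duration effect: -3.45168 × (+0.0265) = -0.091470
Convexity effect: 0.5 × 16.08252 × (0.0265)² = +0.0056470
ΔP/P ≈ -0.091470 + 0.0056470 = -0.085823 = -8.5823%.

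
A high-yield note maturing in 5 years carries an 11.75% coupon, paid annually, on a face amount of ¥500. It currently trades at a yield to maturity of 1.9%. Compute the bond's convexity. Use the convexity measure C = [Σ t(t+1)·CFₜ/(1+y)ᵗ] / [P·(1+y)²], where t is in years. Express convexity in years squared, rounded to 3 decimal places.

With y = 0.019:
  t   CF        PV=CF/(1+0.019)^t    t·PV        t(t+1)·PV
  1        58.75        57.6546        57.6546         115.3091
  2        58.75        56.5796       113.1591         339.4773
  3        58.75        55.5246       166.5738         666.2950
  4        58.75        54.4893       217.9572       1,089.7858
  5       558.75       508.5652     2,542.8259      15,256.9552
  Σ                    732.8132     3,098.1704      17,467.8224
P = 732.8132.
Convexity = Σ t(t+1)·PV / [P·(1+y)²] = 17,467.8224 / (732.8132 × 1.038361) = 22.95605.

22.956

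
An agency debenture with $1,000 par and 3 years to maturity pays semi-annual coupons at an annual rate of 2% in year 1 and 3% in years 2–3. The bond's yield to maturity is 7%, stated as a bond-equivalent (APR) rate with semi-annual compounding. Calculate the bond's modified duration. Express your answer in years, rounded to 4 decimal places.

2.8084 years

Periodic yield y = 0.035. First find Macaulay duration:
  t   CF        PV=CF/(1+0.035)^t    t·PV
  1        10.00         9.6618         9.6618
  2        10.00         9.3351        18.6702
  3        15.00        13.5291        40.5874
  4        15.00        13.0716        52.2865
  5        15.00        12.6296        63.1480
  6     1,015.00       825.7032     4,954.2189
  Σ                    883.9305     5,138.5729
P = 883.9305; Macaulay duration = 5,138.5729 / 883.9305 = 5.81332 half-year periods = 2.90666 years.
Modified duration = D_Mac / (1 + y) = 2.90666 / 1.035 = 2.80837 years.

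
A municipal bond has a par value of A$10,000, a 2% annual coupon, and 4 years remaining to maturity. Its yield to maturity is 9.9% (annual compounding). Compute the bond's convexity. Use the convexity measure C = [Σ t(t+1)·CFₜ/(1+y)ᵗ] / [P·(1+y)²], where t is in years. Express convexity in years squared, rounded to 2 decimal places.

15.81

With y = 0.099:
  t   CF        PV=CF/(1+0.099)^t    t·PV        t(t+1)·PV
  1       200.00       181.9836       181.9836         363.9672
  2       200.00       165.5902       331.1804         993.5412
  3       200.00       150.6735       452.0205       1,808.0822
  4    10,200.00     6,992.1285    27,968.5141     139,842.5703
  Σ                  7,490.3758    28,933.6986     143,008.1609
P = 7,490.3758.
Convexity = Σ t(t+1)·PV / [P·(1+y)²] = 143,008.1609 / (7,490.3758 × 1.207801) = 15.80745.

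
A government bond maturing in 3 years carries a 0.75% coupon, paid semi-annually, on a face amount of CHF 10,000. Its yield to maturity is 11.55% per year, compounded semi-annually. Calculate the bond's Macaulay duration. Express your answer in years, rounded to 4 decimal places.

Periodic yield y = 0.05775. Discount each cash flow and weight by its period:
  t   CF        PV=CF/(1+0.05775)^t    t·PV
  1        37.50        35.4526        35.4526
  2        37.50        33.5170        67.0340
  3        37.50        31.6871        95.0612
  4        37.50        29.9571       119.8282
  5        37.50        28.3215       141.6074
  6    10,037.50     7,166.8341    43,001.0049
  Σ                  7,325.7694    43,459.9884
Price P = Σ PV = 7,325.7694.
Macaulay duration = Σ(t·PV) / P = 43,459.9884 / 7,325.7694 = 5.93248 half-year periods.
In years: 5.93248 / 2 = 2.96624 years.

2.9662 years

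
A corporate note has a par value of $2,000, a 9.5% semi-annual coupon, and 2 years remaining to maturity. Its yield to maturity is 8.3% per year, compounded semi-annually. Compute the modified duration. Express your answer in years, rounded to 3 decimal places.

1.795 years

Periodic yield y = 0.0415. First find Macaulay duration:
  t   CF        PV=CF/(1+0.0415)^t    t·PV
  1        95.00        91.2146        91.2146
  2        95.00        87.5800       175.1600
  3        95.00        84.0903       252.2708
  4     2,095.00     1,780.5203     7,122.0812
  Σ                  2,043.4052     7,640.7267
P = 2,043.4052; Macaulay duration = 7,640.7267 / 2,043.4052 = 3.73921 half-year periods = 1.86961 years.
Modified duration = D_Mac / (1 + y) = 1.86961 / 1.0415 = 1.79511 years.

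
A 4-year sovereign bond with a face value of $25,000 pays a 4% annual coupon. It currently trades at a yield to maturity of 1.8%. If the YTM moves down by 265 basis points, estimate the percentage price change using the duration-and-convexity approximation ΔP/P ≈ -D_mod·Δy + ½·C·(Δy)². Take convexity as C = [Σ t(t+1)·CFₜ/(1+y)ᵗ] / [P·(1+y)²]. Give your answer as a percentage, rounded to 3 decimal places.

+10.482%

With y = 0.018:
  t   CF        PV=CF/(1+0.018)^t    t·PV        t(t+1)·PV
  1     1,000.00       982.3183       982.3183       1,964.6365
  2     1,000.00       964.9492     1,929.8984       5,789.6951
  3     1,000.00       947.8872     2,843.6616      11,374.6466
  4    26,000.00    24,209.3002    96,837.2008     484,186.0042
  Σ                 27,104.4549   102,593.0791     503,314.9824
P = 27,104.4549; D_Mac = 3.78510 yrs; D_mod = 3.71817 yrs; C = 17.91858.
Duration effect: -3.71817 × (-0.0265) = +0.098532
Convexity effect: 0.5 × 17.91858 × (-0.0265)² = +0.0062917
ΔP/P ≈ +0.098532 + 0.0062917 = +0.104823 = +10.4823%.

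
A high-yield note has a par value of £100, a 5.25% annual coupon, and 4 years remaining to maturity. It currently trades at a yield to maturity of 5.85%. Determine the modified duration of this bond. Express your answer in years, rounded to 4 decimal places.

Periodic yield y = 0.0585. First find Macaulay duration:
  t   CF        PV=CF/(1+0.0585)^t    t·PV
  1         5.25         4.9598         4.9598
  2         5.25         4.6857         9.3715
  3         5.25         4.4268        13.2803
  4       105.25        83.8414       335.3657
  Σ                     97.9138       362.9773
P = 97.9138; Macaulay duration = 362.9773 / 97.9138 = 3.70711 years.
Modified duration = D_Mac / (1 + y) = 3.70711 / 1.0585 = 3.50223 years.

3.5022 years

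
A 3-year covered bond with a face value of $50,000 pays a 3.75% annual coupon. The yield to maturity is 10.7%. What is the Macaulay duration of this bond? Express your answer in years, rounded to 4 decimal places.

Periodic yield y = 0.107. Discount each cash flow and weight by its year:
  t   CF        PV=CF/(1+0.107)^t    t·PV
  1     1,875.00     1,693.7669     1,693.7669
  2     1,875.00     1,530.0514     3,060.1029
  3    51,875.00    38,239.7679   114,719.3036
  Σ                 41,463.5862   119,473.1734
Price P = Σ PV = 41,463.5862.
Macaulay duration = Σ(t·PV) / P = 119,473.1734 / 41,463.5862 = 2.88140 years.

2.8814 years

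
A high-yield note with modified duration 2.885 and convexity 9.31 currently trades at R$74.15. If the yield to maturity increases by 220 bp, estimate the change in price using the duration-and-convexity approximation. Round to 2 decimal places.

-R$4.54

Duration effect: -D_mod·Δy = -2.885 × (+0.022) = -0.063470
Convexity effect: ½·C·(Δy)² = 0.5 × 9.31 × (0.022)² = +0.00225302
ΔP/P ≈ -0.063470 + 0.00225302 = -0.06121698
ΔP ≈ 74.15 × (-0.06121698) = -4.539239067.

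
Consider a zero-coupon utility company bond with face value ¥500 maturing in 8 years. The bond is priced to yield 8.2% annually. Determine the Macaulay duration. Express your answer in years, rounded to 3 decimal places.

8.000 years

A zero-coupon bond has a single cash flow at maturity, so its Macaulay duration equals its maturity: 8 years.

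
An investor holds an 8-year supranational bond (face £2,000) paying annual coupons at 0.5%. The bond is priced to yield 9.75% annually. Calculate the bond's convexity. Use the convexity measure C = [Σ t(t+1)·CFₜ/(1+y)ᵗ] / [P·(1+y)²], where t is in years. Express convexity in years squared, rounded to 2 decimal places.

57.69

With y = 0.0975:
  t   CF        PV=CF/(1+0.0975)^t    t·PV        t(t+1)·PV
  1        10.00         9.1116         9.1116          18.2232
  2        10.00         8.3022        16.6043          49.8129
  3        10.00         7.5646        22.6938          90.7753
  4        10.00         6.8926        27.5703         137.8516
  5        10.00         6.2803        31.4013         188.4077
  6        10.00         5.7223        34.3340         240.3378
  7        10.00         5.2140        36.4978         291.9822
  8     2,010.00       954.9042     7,639.2340      68,753.1060
  Σ                  1,003.9918     7,817.4471      69,770.4967
P = 1,003.9918.
Convexity = Σ t(t+1)·PV / [P·(1+y)²] = 69,770.4967 / (1,003.9918 × 1.204506) = 57.69426.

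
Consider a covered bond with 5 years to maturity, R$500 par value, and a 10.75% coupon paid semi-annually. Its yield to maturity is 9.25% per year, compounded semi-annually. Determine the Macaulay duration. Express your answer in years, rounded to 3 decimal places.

4.028 years

Periodic yield y = 0.04625. Discount each cash flow and weight by its period:
  t   CF        PV=CF/(1+0.04625)^t    t·PV
  1       26.875        25.6870        25.6870
  2       26.875        24.5515        49.1029
  3       26.875        23.4662        70.3985
  4       26.875        22.4288        89.7153
  5       26.875        21.4374       107.1868
  6       26.875        20.4897       122.9382
  7       26.875        19.5839       137.0876
  8       26.875        18.7182       149.7458
  9       26.875        17.8908       161.0170
  10     526.875       335.2377     3,352.3772
  Σ                    529.4912     4,265.2563
Price P = Σ PV = 529.4912.
Macaulay duration = Σ(t·PV) / P = 4,265.2563 / 529.4912 = 8.05539 half-year periods.
In years: 8.05539 / 2 = 4.02769 years.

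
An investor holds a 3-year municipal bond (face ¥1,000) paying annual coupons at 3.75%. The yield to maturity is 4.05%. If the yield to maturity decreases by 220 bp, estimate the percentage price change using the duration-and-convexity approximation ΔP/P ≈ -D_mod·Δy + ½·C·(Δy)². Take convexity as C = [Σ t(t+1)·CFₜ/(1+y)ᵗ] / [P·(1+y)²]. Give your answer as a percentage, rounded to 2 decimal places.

With y = 0.0405:
  t   CF        PV=CF/(1+0.0405)^t    t·PV        t(t+1)·PV
  1        37.50        36.0404        36.0404          72.0807
  2        37.50        34.6375        69.2751         207.8253
  3     1,037.50       921.0047     2,763.0141      11,052.0565
  Σ                    991.6826     2,868.3296      11,331.9625
P = 991.6826; D_Mac = 2.89239 yrs; D_mod = 2.77980 yrs; C = 10.55476.
Duration effect: -2.77980 × (-0.022) = +0.061156
Convexity effect: 0.5 × 10.55476 × (-0.022)² = +0.0025543
ΔP/P ≈ +0.061156 + 0.0025543 = +0.063710 = +6.3710%.

+6.37%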